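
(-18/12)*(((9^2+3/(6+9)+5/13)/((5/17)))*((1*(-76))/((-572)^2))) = 5138607/53167400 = 0.10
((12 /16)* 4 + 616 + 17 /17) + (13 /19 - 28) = 11261 /19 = 592.68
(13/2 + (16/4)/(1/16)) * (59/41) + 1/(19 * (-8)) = 632203/6232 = 101.44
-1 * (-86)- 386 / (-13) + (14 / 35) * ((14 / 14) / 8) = 30093 / 260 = 115.74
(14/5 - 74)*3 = -1068/5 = -213.60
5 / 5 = 1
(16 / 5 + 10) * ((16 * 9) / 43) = 9504 / 215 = 44.20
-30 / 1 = -30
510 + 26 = 536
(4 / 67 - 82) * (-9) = 49410 / 67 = 737.46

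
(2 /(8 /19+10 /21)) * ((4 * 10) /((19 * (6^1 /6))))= 840 /179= 4.69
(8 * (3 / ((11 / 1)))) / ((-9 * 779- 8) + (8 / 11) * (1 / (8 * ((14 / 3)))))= -336 / 1080923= -0.00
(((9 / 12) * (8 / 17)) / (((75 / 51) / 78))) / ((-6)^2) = 13 / 25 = 0.52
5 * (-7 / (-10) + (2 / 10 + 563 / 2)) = 1412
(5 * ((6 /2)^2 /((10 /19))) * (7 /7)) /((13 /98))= 8379 /13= 644.54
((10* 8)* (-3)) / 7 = -240 / 7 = -34.29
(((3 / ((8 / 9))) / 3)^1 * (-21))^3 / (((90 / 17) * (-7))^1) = 1821771 / 5120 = 355.81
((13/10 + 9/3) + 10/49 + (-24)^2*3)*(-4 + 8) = 1697854/245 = 6930.02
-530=-530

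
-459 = -459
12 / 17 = 0.71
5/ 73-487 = -35546/ 73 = -486.93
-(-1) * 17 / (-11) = -17 / 11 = -1.55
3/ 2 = 1.50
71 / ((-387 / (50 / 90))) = -355 / 3483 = -0.10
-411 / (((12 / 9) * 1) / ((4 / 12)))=-411 / 4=-102.75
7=7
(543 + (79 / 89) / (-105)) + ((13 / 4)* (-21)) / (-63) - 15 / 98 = 47440861 / 87220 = 543.92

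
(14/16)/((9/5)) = 35/72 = 0.49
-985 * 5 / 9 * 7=-34475 / 9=-3830.56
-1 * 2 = -2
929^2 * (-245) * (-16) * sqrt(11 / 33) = 3383120720 * sqrt(3) / 3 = 1953245658.39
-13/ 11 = -1.18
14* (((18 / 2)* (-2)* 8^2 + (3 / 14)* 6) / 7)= -16110 / 7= -2301.43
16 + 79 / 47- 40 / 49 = 16.86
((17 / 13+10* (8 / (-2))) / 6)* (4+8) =-1006 / 13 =-77.38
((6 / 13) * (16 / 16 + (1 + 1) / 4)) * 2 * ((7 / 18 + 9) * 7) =91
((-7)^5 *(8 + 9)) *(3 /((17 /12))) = -605052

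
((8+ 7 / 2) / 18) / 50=23 / 1800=0.01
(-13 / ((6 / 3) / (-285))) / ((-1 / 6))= -11115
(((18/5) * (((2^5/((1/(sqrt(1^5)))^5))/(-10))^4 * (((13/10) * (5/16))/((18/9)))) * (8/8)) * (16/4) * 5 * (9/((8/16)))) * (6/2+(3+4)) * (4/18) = 7667712/125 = 61341.70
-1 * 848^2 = -719104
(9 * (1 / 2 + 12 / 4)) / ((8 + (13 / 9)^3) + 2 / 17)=780759 / 275902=2.83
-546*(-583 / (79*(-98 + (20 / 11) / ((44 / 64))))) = -6419413 / 151917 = -42.26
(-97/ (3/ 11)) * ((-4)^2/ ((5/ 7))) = -119504/ 15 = -7966.93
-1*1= -1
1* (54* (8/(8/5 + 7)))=2160/43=50.23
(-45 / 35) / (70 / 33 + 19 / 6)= -594 / 2443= -0.24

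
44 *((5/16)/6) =55/24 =2.29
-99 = -99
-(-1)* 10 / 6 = 5 / 3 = 1.67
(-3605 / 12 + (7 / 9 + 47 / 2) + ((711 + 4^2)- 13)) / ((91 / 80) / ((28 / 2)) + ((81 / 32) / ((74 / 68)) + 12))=23329240 / 767619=30.39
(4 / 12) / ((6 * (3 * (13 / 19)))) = 19 / 702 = 0.03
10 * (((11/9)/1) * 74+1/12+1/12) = 906.11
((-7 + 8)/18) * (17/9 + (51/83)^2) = 70261/558009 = 0.13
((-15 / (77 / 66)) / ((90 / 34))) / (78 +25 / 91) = -26 / 419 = -0.06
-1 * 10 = -10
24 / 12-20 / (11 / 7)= -10.73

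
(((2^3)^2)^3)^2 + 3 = 68719476739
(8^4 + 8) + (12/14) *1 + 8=28790/7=4112.86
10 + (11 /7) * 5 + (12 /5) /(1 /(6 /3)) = 22.66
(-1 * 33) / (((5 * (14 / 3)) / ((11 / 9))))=-121 / 70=-1.73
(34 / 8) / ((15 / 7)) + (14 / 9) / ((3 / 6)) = 917 / 180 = 5.09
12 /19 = 0.63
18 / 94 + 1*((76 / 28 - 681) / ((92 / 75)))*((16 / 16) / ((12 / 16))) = -5577451 / 7567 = -737.08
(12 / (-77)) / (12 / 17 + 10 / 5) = -102 / 1771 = -0.06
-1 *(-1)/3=0.33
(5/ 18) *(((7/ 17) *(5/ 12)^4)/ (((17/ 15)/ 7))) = 765625/ 35956224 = 0.02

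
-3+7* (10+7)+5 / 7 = 817 / 7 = 116.71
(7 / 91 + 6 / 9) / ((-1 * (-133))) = 29 / 5187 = 0.01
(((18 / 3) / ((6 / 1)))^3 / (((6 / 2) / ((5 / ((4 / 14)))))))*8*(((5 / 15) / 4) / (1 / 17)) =595 / 9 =66.11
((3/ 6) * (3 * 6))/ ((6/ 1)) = 3/ 2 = 1.50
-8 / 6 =-4 / 3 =-1.33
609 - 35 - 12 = 562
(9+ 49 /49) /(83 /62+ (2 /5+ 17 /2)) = 1550 /1587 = 0.98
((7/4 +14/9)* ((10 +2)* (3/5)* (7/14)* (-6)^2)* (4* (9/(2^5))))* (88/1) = 212058/5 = 42411.60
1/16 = 0.06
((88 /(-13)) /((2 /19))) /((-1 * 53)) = 836 /689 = 1.21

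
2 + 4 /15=34 /15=2.27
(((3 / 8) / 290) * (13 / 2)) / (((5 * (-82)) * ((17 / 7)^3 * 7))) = -1911 / 9346491200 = -0.00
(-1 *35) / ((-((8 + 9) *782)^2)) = 35 / 176730436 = 0.00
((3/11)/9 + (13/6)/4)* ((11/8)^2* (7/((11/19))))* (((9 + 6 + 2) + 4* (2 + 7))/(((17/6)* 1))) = 1064399/4352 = 244.58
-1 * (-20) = 20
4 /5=0.80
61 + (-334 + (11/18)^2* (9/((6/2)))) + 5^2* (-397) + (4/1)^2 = -1099535/108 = -10180.88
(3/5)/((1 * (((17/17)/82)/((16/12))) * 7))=328/35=9.37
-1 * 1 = -1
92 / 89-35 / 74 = 3693 / 6586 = 0.56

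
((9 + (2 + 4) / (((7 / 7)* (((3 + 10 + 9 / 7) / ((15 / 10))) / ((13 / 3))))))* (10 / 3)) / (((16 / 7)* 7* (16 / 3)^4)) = 31671 / 10485760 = 0.00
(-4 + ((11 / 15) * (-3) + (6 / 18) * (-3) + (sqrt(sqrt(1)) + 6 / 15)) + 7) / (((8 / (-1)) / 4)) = -3 / 5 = -0.60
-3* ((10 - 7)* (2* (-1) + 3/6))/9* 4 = 6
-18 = -18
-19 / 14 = -1.36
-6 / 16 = -3 / 8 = -0.38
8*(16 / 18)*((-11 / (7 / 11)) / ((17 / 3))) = -7744 / 357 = -21.69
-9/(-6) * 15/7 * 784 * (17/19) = 42840/19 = 2254.74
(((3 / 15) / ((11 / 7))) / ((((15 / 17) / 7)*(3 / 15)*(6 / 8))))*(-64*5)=-213248 / 99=-2154.02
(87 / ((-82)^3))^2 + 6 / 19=1824040172355 / 5776126757056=0.32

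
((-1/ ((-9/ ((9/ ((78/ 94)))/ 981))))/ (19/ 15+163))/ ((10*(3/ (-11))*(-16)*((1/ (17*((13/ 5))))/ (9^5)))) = 1747413/ 3906560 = 0.45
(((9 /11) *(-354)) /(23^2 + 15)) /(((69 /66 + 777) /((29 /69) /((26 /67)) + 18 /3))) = -6747417 /1392091376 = -0.00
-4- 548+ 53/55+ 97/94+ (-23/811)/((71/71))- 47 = -2503280953/4192870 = -597.03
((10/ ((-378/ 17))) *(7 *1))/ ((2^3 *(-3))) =85/ 648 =0.13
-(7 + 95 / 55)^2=-9216 / 121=-76.17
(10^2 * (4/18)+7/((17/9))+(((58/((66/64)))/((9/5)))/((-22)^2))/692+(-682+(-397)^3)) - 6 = -6613219836457714/105690717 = -62571435.07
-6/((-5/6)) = 36/5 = 7.20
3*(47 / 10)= 141 / 10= 14.10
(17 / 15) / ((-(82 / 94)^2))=-37553 / 25215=-1.49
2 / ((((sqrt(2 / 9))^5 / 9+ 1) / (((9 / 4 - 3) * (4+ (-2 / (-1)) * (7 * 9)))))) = -194.50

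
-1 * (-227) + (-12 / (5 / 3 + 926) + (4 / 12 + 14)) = 2014784 / 8349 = 241.32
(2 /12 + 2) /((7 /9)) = 39 /14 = 2.79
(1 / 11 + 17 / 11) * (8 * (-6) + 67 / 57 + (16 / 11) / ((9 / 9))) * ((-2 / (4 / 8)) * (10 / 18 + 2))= 5234248 / 6897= 758.92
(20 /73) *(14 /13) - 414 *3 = -1178378 /949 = -1241.70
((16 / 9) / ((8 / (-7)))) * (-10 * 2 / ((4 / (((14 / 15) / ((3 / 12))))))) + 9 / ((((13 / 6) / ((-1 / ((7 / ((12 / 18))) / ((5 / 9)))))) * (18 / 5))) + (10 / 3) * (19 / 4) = 220193 / 4914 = 44.81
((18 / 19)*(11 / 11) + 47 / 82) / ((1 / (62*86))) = 6315754 / 779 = 8107.51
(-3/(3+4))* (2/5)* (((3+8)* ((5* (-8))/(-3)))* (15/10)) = -264/7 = -37.71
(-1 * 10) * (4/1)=-40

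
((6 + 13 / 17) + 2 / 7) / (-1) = -839 / 119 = -7.05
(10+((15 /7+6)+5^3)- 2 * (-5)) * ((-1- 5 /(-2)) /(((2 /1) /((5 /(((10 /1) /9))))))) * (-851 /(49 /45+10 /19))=-2632474890 /9667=-272315.60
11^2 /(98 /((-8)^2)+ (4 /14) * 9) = 27104 /919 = 29.49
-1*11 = -11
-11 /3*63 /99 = -7 /3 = -2.33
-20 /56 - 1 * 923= -12927 /14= -923.36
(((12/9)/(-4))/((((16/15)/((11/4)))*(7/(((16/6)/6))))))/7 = -55/7056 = -0.01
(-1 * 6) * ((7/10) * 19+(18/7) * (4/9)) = -3033/35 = -86.66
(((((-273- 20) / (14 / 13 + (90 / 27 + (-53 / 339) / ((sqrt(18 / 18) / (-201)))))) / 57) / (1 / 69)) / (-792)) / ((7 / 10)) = 9899591 / 554506260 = 0.02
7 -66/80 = 247/40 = 6.18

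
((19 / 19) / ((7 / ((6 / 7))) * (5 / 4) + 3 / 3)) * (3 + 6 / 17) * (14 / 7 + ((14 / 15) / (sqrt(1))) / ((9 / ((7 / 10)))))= 212648 / 342975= 0.62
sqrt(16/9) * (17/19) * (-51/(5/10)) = -2312/19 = -121.68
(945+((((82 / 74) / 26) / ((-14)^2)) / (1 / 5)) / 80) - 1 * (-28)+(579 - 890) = 662.00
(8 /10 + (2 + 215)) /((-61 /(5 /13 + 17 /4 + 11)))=-55.82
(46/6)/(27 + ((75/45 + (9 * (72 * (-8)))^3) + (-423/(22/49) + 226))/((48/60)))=-2024/45973643164967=-0.00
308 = 308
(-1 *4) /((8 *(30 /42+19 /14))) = -7 /29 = -0.24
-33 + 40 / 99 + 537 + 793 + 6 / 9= 128509 / 99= 1298.07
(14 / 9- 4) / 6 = -11 / 27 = -0.41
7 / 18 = 0.39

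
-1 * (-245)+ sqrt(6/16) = sqrt(6)/4+ 245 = 245.61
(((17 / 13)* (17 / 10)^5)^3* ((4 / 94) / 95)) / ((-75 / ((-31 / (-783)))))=-435955618014099474721279 / 288034526812500000000000000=-0.00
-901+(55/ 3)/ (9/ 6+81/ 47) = -813839/ 909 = -895.31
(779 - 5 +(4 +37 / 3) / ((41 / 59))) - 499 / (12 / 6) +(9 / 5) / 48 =548.04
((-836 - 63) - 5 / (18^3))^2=27488765878729 / 34012224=808202.54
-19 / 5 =-3.80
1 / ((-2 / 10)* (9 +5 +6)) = -1 / 4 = -0.25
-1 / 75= -0.01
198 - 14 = 184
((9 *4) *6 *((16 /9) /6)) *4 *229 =58624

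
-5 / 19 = -0.26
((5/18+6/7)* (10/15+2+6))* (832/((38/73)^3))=75210990712/1296351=58017.46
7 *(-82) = -574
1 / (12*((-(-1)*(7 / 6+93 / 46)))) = 23 / 880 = 0.03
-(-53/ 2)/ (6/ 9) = 39.75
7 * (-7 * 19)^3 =-16468459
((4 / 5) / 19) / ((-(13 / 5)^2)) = -20 / 3211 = -0.01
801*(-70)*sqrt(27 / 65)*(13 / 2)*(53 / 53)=-16821*sqrt(195)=-234892.48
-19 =-19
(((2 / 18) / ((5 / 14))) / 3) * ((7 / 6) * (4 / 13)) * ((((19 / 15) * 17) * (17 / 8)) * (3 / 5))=269059 / 263250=1.02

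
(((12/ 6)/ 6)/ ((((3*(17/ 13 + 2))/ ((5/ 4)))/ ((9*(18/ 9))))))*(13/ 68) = 845/ 5848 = 0.14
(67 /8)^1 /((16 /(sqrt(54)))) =201* sqrt(6) /128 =3.85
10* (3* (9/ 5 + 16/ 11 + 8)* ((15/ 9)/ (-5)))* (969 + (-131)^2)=-22444940/ 11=-2040449.09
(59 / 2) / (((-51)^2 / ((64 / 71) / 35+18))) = 1321423 / 6463485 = 0.20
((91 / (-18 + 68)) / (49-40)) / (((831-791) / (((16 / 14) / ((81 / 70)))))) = 91 / 18225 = 0.00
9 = 9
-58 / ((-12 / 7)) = 203 / 6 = 33.83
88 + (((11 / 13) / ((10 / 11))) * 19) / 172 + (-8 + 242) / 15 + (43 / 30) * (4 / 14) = 48886991 / 469560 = 104.11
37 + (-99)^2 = 9838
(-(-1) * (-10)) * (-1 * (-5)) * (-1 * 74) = 3700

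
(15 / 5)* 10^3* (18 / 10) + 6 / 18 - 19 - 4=5377.33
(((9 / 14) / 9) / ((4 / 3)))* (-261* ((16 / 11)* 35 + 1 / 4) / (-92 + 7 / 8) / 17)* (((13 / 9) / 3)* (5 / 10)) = 848627 / 7634088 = 0.11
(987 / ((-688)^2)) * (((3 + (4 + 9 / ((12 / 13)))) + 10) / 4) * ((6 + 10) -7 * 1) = 950481 / 7573504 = 0.13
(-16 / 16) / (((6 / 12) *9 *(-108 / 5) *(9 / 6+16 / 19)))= 95 / 21627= 0.00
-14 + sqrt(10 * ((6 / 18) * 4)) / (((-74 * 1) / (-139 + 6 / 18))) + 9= -5 + 416 * sqrt(30) / 333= 1.84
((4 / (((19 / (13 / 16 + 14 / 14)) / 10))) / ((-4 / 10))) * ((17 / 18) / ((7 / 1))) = -12325 / 9576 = -1.29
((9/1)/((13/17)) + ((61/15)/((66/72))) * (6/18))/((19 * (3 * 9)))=28417/1100385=0.03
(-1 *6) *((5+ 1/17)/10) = -258/85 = -3.04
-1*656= -656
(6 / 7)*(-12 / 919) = -72 / 6433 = -0.01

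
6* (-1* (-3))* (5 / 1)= 90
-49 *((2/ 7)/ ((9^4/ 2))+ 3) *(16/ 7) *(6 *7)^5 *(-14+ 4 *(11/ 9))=97224552750080/ 243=400101040123.79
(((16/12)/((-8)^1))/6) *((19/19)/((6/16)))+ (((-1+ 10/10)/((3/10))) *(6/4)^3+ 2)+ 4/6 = 70/27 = 2.59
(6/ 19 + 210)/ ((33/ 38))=2664/ 11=242.18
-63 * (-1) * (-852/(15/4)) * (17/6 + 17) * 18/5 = -25549776/25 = -1021991.04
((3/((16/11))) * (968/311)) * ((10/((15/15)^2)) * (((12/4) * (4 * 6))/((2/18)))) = 41599.10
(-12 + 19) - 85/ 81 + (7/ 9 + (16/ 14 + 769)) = 440486/ 567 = 776.87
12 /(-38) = -6 /19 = -0.32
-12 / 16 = -3 / 4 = -0.75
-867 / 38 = -22.82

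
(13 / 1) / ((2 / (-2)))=-13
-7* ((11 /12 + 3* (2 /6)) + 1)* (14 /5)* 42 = -2401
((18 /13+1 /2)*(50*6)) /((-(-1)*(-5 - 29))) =-3675 /221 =-16.63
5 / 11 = 0.45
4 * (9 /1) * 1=36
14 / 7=2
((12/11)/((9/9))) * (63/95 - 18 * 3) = -58.19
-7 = -7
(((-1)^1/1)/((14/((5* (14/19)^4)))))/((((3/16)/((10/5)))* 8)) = -54880/390963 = -0.14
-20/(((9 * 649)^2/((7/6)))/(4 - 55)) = 1190/34117281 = 0.00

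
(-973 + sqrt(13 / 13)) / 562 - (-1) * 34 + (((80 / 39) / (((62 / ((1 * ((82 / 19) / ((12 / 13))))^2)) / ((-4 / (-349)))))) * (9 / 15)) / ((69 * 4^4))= 703797008356757 / 21809324837088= 32.27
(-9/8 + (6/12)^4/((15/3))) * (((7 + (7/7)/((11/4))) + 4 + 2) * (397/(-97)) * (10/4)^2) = 25969755/68288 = 380.30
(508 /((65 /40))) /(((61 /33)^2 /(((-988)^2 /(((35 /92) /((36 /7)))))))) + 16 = 1100632796639696 /911645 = 1207304155.28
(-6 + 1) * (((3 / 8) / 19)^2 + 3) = -346605 / 23104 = -15.00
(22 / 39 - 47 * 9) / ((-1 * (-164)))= -16475 / 6396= -2.58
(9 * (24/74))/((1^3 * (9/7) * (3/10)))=280/37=7.57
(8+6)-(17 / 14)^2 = 2455 / 196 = 12.53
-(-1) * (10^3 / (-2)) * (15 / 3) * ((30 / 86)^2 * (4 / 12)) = -187500 / 1849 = -101.41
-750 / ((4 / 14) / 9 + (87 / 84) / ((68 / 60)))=-3213000 / 4051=-793.14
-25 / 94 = -0.27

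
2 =2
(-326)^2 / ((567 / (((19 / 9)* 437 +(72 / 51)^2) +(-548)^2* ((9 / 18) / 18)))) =853811287780 / 491589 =1736839.69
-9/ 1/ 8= -9/ 8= -1.12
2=2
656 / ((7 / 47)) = 30832 / 7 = 4404.57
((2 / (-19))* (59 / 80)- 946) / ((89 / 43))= -30917817 / 67640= -457.09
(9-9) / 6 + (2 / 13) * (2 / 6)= 2 / 39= 0.05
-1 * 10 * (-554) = 5540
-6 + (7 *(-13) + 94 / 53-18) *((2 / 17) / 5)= -38396 / 4505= -8.52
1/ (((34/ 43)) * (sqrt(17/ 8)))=43 * sqrt(34)/ 289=0.87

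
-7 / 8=-0.88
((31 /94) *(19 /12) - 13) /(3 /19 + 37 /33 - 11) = 588335 /458344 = 1.28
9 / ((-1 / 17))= -153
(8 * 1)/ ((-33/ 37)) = -296/ 33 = -8.97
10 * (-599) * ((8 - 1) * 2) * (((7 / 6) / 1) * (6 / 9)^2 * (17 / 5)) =-3991736 / 27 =-147842.07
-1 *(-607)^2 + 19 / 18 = -6632063 / 18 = -368447.94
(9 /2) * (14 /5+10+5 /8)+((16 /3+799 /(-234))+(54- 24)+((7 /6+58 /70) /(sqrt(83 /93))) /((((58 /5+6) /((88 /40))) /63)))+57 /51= 1257 * sqrt(7719) /6640+14869597 /159120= 110.08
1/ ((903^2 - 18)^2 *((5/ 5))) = 1/ 664862482881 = 0.00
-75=-75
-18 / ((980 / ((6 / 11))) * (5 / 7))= -27 / 1925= -0.01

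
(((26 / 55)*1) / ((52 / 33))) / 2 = 3 / 20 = 0.15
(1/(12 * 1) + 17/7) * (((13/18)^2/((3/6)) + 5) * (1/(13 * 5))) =206569/884520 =0.23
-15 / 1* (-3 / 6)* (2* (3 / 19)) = 2.37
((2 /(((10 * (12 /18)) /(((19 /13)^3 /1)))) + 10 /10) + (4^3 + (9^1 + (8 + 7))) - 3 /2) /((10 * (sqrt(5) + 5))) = 242869 /109850 - 242869 * sqrt(5) /549250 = 1.22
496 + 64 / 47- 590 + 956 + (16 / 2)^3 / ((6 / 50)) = 723334 / 141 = 5130.03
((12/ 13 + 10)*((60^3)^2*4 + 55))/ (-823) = -26500608007810/ 10699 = -2476923825.39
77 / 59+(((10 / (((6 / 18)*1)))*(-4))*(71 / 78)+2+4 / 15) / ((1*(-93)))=2627017 / 1069965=2.46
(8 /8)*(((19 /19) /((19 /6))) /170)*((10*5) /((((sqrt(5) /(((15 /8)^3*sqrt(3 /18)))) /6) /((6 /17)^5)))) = 2460375*sqrt(30) /3668910488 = 0.00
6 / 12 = 1 / 2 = 0.50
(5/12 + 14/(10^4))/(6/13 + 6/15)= 81523/168000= 0.49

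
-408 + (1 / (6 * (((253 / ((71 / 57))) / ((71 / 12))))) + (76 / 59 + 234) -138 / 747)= -879087780719 / 5084613864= -172.89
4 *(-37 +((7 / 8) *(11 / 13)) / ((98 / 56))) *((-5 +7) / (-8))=951 / 26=36.58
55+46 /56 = 1563 /28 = 55.82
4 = 4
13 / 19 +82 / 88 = 1351 / 836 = 1.62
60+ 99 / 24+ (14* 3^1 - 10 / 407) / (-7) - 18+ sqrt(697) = 66.53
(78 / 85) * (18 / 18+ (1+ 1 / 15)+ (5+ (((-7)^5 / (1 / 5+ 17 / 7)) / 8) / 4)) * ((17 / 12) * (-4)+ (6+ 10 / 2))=-6508879 / 6900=-943.32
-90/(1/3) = -270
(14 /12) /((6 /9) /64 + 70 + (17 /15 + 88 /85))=9520 /588981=0.02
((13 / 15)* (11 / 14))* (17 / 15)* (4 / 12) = 2431 / 9450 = 0.26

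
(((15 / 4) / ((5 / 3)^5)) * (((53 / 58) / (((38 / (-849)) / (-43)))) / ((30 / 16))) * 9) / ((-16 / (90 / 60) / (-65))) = 165030952203 / 22040000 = 7487.79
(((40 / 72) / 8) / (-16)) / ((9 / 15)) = -25 / 3456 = -0.01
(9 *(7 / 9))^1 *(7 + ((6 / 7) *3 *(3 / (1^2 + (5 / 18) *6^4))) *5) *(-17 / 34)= -17959 / 722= -24.87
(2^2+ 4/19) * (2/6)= 80/57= 1.40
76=76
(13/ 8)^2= 169/ 64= 2.64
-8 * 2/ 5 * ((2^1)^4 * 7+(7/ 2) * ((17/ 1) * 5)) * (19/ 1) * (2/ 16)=-15561/ 5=-3112.20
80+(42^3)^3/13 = 406671383850512/13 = 31282414142347.08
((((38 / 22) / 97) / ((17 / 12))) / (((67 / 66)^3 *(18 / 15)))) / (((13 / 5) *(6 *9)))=459800 / 6447456431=0.00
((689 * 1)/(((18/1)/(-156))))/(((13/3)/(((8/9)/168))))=-7.29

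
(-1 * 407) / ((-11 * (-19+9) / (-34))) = 629 / 5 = 125.80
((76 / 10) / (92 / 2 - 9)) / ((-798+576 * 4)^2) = 19 / 209793330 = 0.00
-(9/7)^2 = -81/49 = -1.65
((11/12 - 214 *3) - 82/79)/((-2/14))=4261117/948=4494.85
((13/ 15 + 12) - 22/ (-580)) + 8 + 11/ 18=28078/ 1305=21.52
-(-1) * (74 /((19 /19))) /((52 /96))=1776 /13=136.62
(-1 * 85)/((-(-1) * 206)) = -85/206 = -0.41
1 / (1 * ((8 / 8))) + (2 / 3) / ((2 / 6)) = 3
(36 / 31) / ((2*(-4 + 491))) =18 / 15097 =0.00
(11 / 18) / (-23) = -11 / 414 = -0.03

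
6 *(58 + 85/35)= 2538/7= 362.57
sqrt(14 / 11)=sqrt(154) / 11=1.13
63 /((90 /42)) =147 /5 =29.40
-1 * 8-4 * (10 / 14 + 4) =-188 / 7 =-26.86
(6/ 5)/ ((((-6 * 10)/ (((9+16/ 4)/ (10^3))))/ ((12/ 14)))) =-39/ 175000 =-0.00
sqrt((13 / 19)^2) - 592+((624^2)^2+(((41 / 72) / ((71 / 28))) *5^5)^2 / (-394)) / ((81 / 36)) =1853744526722569883639 / 27510219054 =67383851909.13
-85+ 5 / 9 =-760 / 9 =-84.44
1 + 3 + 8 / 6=16 / 3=5.33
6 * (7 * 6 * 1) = 252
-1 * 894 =-894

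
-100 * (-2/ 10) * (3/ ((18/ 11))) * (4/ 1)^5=112640/ 3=37546.67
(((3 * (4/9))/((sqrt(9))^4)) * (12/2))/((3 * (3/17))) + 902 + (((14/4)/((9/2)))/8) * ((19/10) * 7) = 52690931/58320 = 903.48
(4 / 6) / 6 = 1 / 9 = 0.11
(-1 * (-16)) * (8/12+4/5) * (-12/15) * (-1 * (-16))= -22528/75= -300.37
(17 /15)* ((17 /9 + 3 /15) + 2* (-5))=-6052 /675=-8.97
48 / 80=3 / 5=0.60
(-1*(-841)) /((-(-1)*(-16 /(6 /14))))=-2523 /112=-22.53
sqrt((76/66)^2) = 1.15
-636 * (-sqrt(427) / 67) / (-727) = -636 * sqrt(427) / 48709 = -0.27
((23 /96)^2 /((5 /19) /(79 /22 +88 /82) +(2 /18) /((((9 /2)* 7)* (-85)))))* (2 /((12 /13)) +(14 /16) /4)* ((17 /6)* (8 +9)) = 237866912679445 /2033484562432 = 116.98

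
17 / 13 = 1.31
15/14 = 1.07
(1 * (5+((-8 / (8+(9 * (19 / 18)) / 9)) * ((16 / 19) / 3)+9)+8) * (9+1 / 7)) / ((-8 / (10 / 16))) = -336830 / 21679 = -15.54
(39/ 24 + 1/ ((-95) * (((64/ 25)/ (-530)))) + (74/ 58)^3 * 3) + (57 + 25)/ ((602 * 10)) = 10.05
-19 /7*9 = -171 /7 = -24.43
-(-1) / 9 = 1 / 9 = 0.11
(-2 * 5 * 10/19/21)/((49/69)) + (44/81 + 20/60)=276407/527877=0.52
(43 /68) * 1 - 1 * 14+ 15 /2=-399 /68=-5.87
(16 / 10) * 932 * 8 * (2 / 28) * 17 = 507008 / 35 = 14485.94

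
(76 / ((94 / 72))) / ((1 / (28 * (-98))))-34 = -7509182 / 47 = -159769.83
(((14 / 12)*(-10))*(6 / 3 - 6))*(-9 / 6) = -70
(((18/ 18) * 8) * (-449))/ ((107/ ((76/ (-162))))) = 136496/ 8667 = 15.75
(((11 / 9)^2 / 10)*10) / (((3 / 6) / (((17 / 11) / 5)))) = 374 / 405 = 0.92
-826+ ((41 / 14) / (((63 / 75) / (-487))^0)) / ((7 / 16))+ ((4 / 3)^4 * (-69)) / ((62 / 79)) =-44998426 / 41013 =-1097.17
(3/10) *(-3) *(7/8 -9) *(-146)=-8541/8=-1067.62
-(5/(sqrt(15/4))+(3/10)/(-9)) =1/30 - 2 * sqrt(15)/3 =-2.55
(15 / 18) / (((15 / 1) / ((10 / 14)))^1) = 0.04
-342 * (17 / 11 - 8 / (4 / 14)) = 99522 / 11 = 9047.45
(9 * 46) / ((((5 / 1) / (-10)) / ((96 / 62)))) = -39744 / 31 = -1282.06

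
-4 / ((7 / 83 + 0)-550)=0.01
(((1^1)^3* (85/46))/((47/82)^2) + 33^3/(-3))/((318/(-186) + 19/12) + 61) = -32328462468/164360645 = -196.69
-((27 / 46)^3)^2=-387420489 / 9474296896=-0.04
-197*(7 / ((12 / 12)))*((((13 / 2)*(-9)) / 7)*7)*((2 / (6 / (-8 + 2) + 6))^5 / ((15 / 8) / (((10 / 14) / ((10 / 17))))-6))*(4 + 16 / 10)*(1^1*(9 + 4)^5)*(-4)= 2433282612354048 / 1578125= 1541882051.39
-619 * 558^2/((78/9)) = -289101474/13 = -22238574.92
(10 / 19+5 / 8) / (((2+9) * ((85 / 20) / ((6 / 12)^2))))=175 / 28424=0.01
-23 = -23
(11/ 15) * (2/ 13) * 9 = 66/ 65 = 1.02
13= 13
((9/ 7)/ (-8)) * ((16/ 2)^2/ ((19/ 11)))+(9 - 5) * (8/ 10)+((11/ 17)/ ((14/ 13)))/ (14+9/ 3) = -1045311/ 384370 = -2.72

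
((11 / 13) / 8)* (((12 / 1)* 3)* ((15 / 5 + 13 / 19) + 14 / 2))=20097 / 494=40.68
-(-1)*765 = 765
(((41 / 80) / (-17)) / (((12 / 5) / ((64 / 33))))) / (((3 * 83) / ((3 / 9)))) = -41 / 1257201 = -0.00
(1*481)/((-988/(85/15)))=-629/228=-2.76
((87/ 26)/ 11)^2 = 7569/ 81796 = 0.09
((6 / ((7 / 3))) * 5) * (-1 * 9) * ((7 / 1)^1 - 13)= 4860 / 7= 694.29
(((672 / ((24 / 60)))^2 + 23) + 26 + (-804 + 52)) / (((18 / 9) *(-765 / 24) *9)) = -11286788 / 2295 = -4917.99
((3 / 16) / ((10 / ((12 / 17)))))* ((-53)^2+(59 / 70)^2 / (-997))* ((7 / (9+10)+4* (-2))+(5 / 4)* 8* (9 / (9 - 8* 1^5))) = 38657139484923 / 12623615200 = 3062.29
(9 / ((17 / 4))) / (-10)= -18 / 85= -0.21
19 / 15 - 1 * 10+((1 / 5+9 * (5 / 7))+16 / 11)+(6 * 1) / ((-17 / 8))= -68207 / 19635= -3.47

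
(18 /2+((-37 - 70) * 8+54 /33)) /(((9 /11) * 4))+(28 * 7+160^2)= 919357 /36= 25537.69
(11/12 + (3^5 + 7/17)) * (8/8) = 49843/204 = 244.33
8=8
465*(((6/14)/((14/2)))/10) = 2.85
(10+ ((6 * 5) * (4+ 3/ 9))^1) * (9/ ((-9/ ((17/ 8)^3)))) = -171955/ 128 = -1343.40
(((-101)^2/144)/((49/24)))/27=1.29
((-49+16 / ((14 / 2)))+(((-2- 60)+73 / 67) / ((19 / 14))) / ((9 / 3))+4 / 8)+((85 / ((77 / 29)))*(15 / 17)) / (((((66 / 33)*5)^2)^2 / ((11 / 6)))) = -1308196849 / 21386400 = -61.17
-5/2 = -2.50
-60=-60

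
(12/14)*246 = 1476/7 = 210.86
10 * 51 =510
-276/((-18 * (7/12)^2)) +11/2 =4955/98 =50.56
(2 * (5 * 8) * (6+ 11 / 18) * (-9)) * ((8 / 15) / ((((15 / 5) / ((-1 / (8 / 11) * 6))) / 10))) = 209440 / 3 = 69813.33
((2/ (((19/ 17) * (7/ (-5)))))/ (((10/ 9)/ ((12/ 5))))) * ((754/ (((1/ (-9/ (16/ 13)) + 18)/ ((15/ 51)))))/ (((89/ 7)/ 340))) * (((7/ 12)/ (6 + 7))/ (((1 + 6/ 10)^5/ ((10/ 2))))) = -56779734375/ 2895208448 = -19.61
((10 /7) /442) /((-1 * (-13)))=0.00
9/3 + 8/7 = 29/7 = 4.14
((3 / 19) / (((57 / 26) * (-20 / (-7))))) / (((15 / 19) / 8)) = 364 / 1425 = 0.26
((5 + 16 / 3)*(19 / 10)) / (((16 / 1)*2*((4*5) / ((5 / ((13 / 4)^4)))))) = 0.00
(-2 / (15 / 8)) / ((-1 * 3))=16 / 45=0.36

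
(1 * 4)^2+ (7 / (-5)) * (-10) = 30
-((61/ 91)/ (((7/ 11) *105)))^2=-0.00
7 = 7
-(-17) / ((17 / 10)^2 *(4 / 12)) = 300 / 17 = 17.65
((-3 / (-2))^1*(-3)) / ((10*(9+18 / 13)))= -13 / 300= -0.04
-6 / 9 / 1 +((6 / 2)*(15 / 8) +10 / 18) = 397 / 72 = 5.51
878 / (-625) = -1.40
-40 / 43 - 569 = -24507 / 43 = -569.93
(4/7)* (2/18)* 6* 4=32/21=1.52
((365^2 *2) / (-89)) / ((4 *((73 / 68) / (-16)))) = 992800 / 89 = 11155.06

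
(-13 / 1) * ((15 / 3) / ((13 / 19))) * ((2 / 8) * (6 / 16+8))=-198.91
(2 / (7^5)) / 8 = 1 / 67228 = 0.00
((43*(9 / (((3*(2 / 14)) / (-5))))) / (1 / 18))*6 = -487620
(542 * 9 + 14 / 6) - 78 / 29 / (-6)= 424628 / 87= 4880.78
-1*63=-63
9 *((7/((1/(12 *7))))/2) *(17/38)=22491/19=1183.74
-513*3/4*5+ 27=-7587/4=-1896.75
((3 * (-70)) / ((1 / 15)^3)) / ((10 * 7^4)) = -10125 / 343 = -29.52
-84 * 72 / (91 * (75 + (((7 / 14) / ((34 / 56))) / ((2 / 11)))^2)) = -62424 / 89713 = -0.70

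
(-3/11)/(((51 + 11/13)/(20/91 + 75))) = -20535/51898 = -0.40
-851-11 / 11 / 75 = -63826 / 75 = -851.01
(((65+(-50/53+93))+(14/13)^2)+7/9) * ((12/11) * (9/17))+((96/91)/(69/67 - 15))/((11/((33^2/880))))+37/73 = 1580407130317/17118080980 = 92.32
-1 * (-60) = 60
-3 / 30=-1 / 10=-0.10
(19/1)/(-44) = -19/44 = -0.43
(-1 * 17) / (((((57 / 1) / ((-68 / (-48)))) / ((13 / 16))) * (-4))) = 3757 / 43776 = 0.09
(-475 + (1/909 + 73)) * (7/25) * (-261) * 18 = 1335233718/2525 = 528805.43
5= 5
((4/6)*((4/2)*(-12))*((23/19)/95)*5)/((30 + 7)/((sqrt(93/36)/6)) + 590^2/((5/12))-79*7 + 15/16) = -106010730752/86823519380454497 + 1818624*sqrt(93)/86823519380454497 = -0.00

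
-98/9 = -10.89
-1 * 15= -15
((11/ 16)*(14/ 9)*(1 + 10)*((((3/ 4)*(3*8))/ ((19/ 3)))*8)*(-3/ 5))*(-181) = 2759526/ 95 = 29047.64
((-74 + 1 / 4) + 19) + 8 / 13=-2815 / 52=-54.13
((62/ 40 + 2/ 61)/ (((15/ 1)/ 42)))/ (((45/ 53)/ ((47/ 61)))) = 33670847/ 8372250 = 4.02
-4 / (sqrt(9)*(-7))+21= 445 / 21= 21.19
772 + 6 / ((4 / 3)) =1553 / 2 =776.50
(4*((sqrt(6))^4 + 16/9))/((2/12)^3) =32640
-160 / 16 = -10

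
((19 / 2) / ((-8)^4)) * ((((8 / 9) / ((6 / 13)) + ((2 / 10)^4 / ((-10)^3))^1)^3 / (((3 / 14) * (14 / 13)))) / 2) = 8479025742623806137638299 / 236196000000000000000000000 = 0.04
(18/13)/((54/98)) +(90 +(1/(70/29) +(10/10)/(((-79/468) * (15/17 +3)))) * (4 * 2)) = 83.62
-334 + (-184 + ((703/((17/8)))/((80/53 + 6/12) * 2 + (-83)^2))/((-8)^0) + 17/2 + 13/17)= -3159258433/6210610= -508.69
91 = 91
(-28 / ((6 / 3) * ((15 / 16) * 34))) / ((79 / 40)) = -896 / 4029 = -0.22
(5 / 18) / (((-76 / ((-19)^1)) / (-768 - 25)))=-3965 / 72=-55.07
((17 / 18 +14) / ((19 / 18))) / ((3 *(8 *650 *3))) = 269 / 889200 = 0.00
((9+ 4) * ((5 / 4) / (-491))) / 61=-65 / 119804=-0.00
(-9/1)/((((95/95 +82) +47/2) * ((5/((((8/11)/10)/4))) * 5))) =-6/97625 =-0.00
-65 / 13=-5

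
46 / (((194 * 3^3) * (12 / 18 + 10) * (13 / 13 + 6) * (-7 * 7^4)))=-23 / 3286642464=-0.00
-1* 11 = -11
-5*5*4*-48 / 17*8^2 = 307200 / 17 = 18070.59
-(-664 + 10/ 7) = 4638/ 7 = 662.57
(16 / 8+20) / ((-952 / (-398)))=2189 / 238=9.20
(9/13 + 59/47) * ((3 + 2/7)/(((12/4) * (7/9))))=11730/4277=2.74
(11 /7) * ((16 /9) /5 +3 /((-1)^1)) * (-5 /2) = 187 /18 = 10.39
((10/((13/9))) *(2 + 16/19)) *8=157.41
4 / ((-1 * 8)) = -1 / 2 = -0.50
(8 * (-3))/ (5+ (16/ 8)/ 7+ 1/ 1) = -3.82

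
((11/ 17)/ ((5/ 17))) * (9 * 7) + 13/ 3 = 2144/ 15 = 142.93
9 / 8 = 1.12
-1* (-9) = 9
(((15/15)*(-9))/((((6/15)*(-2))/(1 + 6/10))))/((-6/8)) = -24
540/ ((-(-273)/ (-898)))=-161640/ 91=-1776.26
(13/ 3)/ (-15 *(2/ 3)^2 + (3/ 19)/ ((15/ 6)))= -1235/ 1882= -0.66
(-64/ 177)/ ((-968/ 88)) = 0.03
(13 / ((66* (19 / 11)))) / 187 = 0.00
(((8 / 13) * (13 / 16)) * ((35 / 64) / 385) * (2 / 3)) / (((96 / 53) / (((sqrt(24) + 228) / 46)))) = 53 * sqrt(6) / 4663296 + 1007 / 777216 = 0.00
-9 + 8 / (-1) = -17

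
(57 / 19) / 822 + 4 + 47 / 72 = 45931 / 9864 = 4.66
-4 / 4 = -1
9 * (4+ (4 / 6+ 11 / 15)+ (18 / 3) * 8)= 480.60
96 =96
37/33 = 1.12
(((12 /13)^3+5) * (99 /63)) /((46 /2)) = 139843 /353717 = 0.40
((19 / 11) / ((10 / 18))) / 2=1.55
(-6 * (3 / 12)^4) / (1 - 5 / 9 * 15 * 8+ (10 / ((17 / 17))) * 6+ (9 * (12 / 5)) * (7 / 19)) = -855 / 83584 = -0.01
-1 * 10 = -10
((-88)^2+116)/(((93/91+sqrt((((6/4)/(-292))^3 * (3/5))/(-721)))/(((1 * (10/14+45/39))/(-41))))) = -350.43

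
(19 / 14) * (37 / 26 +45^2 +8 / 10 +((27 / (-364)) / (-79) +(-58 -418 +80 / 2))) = 4346937591 / 2012920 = 2159.52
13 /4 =3.25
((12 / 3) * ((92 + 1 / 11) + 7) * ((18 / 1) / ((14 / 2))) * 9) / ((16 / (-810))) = -35757450 / 77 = -464382.47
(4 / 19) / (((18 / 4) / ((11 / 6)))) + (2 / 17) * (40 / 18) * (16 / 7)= 41716 / 61047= 0.68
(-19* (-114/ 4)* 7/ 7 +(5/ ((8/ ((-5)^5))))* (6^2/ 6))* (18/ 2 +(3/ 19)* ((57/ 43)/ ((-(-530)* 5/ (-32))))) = -22919219379/ 227900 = -100567.00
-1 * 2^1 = -2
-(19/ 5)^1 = -19/ 5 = -3.80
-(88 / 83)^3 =-681472 / 571787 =-1.19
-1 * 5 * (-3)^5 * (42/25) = 2041.20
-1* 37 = -37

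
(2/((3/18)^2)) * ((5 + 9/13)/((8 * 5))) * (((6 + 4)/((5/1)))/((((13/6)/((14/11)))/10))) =223776/1859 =120.37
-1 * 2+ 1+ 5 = 4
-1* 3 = -3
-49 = -49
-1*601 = -601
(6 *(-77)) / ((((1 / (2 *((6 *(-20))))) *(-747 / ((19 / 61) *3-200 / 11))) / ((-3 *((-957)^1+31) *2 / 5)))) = 14403107712 / 5063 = 2844777.35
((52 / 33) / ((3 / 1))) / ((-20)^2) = 0.00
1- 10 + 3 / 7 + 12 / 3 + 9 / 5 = -97 / 35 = -2.77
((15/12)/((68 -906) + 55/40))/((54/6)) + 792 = 47707694/60237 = 792.00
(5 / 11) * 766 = 3830 / 11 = 348.18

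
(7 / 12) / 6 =7 / 72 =0.10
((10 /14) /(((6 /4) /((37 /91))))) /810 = 37 /154791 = 0.00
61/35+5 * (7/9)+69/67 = 140593/21105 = 6.66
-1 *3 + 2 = -1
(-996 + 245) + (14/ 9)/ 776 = -2622485/ 3492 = -751.00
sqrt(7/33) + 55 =sqrt(231)/33 + 55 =55.46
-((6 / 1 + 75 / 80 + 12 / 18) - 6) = -1.60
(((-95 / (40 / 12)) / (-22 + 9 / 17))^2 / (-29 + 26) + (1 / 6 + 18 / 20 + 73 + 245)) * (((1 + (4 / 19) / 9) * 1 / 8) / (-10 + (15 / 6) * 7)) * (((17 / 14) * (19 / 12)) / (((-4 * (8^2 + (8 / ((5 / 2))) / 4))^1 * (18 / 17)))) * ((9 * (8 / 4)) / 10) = -147145193591 / 2148161679360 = -0.07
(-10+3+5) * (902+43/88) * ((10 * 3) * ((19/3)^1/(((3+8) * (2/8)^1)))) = -15089610/121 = -124707.52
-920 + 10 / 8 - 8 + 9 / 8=-925.62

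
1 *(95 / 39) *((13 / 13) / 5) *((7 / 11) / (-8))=-133 / 3432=-0.04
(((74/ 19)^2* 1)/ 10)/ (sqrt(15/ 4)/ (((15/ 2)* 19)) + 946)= 7770444/ 4845970139 - 2738* sqrt(15)/ 460367163205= 0.00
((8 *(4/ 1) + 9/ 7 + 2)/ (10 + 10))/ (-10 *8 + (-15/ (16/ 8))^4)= 988/ 1727075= 0.00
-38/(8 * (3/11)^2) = -63.86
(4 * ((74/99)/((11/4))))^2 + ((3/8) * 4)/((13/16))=46686232/15416973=3.03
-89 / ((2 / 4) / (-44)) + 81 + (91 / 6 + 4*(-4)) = 47473 / 6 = 7912.17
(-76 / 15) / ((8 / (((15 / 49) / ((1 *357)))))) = -0.00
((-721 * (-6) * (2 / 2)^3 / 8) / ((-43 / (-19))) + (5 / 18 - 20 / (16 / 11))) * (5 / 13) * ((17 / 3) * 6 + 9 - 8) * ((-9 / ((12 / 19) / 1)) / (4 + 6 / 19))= -11024606075 / 1100112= -10021.35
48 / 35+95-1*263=-5832 / 35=-166.63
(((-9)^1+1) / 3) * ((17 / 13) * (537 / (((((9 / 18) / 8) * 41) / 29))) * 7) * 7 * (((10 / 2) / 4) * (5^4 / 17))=-25435900000 / 533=-47722138.84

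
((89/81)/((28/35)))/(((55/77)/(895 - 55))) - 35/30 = 87157/54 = 1614.02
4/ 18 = 2/ 9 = 0.22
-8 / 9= -0.89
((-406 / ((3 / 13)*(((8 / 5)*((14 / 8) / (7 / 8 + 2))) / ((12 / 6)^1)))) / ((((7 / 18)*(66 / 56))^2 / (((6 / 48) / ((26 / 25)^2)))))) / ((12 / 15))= -2484.55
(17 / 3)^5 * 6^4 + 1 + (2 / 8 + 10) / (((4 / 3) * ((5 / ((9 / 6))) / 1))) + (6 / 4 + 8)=3634840067 / 480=7572583.47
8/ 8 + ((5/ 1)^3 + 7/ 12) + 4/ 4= 1531/ 12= 127.58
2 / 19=0.11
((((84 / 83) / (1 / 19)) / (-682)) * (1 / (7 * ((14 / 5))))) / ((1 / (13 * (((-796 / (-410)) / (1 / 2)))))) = -589836 / 8122961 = -0.07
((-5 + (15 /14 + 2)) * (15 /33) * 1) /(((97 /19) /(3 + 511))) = -659205 /7469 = -88.26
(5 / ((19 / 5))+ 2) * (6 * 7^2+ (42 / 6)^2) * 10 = 216090 / 19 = 11373.16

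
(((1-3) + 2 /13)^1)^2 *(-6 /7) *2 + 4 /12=-19553 /3549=-5.51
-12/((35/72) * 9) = -96/35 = -2.74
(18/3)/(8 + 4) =0.50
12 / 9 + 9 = 31 / 3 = 10.33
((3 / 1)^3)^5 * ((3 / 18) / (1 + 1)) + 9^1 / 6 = 4782975 / 4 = 1195743.75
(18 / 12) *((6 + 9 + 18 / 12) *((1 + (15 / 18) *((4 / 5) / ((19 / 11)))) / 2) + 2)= 3063 / 152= 20.15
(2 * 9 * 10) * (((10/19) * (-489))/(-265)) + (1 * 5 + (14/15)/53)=2716391/15105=179.83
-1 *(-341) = 341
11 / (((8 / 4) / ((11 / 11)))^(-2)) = 44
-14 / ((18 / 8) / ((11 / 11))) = -56 / 9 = -6.22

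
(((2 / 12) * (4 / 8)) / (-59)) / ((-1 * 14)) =1 / 9912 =0.00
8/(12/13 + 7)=104/103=1.01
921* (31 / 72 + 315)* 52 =90639601 / 6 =15106600.17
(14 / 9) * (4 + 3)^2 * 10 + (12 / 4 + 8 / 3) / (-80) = 548749 / 720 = 762.15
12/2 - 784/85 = -274/85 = -3.22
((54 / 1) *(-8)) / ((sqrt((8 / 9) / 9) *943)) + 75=73.54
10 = 10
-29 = -29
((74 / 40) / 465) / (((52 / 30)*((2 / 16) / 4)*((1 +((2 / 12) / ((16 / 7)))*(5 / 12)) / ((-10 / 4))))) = -85248 / 478361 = -0.18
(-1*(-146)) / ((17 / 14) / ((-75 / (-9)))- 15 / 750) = 12775 / 11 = 1161.36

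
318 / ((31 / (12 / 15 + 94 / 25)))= 36252 / 775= 46.78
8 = 8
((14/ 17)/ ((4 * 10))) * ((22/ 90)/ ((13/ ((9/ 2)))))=77/ 44200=0.00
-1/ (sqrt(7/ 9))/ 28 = -3 * sqrt(7)/ 196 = -0.04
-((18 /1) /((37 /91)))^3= -4394826072 /50653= -86763.39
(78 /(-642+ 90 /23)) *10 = -1495 /1223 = -1.22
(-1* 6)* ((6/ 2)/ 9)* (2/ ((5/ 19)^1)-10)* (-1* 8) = -192/ 5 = -38.40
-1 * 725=-725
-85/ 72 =-1.18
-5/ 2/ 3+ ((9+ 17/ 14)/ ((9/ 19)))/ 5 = 1096/ 315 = 3.48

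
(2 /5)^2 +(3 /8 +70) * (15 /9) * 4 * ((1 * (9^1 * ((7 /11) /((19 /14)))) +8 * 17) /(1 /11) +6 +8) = 1040564978 /1425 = 730221.04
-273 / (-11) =273 / 11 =24.82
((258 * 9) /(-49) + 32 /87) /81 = -200446 /345303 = -0.58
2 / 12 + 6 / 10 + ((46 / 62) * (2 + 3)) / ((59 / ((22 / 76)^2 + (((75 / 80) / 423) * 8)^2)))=50666533112 / 65634039945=0.77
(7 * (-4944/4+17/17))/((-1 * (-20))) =-1729/4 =-432.25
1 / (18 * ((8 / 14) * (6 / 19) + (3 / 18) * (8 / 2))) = 133 / 2028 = 0.07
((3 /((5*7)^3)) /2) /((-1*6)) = -1 /171500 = -0.00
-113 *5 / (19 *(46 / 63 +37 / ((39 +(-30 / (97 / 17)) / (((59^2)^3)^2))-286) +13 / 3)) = -1517336218637476326527766286455 / 250723550086893610552402796656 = -6.05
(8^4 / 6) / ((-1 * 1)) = -2048 / 3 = -682.67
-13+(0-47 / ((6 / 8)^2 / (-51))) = 12745 / 3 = 4248.33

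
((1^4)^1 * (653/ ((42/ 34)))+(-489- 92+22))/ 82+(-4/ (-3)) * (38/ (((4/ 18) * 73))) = 173021/ 62853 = 2.75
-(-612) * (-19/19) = -612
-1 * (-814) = 814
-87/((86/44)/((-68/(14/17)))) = 1106292/301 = 3675.39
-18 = -18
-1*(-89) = 89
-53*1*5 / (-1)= 265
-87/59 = -1.47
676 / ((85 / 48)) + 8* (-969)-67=-632167 / 85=-7437.26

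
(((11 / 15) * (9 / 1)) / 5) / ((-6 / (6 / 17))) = -33 / 425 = -0.08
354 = 354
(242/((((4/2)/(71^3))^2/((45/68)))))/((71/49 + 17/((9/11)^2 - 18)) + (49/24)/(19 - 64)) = 1075062581092266349275/88601399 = 12133697585207.05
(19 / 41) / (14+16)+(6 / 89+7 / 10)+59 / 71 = 1254343 / 777237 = 1.61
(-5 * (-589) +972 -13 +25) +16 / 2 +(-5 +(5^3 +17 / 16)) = 64929 / 16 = 4058.06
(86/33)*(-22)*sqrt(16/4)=-344/3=-114.67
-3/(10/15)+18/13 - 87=-2343/26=-90.12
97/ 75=1.29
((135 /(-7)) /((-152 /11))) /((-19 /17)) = -25245 /20216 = -1.25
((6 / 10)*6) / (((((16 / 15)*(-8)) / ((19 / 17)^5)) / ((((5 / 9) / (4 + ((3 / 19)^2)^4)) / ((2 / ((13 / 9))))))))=-546688785009341767 / 7407892438310578560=-0.07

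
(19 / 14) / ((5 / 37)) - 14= -277 / 70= -3.96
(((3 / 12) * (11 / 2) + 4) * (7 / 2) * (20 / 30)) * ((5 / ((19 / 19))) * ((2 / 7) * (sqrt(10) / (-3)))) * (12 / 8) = -215 * sqrt(10) / 24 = -28.33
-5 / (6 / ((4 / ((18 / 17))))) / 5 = -0.63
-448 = -448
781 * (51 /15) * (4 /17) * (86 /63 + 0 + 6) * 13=59822.12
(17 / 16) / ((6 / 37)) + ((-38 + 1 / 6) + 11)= -649 / 32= -20.28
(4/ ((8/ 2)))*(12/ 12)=1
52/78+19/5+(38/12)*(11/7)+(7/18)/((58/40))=177421/18270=9.71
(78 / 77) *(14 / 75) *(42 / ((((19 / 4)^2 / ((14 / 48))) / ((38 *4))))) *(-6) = -489216 / 5225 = -93.63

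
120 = 120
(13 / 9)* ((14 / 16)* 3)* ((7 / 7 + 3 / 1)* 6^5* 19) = 2240784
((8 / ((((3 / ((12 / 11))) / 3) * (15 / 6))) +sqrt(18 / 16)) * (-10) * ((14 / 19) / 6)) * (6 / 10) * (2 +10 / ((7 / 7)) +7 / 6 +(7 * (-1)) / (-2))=-8960 / 209- 175 * sqrt(2) / 19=-55.90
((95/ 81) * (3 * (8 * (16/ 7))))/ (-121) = -0.53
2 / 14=1 / 7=0.14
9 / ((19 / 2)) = 18 / 19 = 0.95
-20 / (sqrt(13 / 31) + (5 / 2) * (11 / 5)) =-13640 / 3699 + 80 * sqrt(403) / 3699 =-3.25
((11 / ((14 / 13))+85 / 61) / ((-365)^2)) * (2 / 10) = 9913 / 568870750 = 0.00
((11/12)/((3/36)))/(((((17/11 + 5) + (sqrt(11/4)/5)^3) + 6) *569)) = 16698000000/10835944361981- 14641000 *sqrt(11)/10835944361981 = 0.00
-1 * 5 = -5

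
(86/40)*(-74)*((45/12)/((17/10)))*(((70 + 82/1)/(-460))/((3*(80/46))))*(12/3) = 30229/340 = 88.91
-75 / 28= -2.68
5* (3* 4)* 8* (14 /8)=840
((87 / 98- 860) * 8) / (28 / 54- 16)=4546422 / 10241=443.94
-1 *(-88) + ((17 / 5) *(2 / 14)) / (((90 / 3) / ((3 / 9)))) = 277217 / 3150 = 88.01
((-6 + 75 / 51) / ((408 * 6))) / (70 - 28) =-0.00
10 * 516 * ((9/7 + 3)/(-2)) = -77400/7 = -11057.14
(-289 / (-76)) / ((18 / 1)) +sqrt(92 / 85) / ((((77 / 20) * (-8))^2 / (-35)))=289 / 1368 - 25 * sqrt(1955) / 28798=0.17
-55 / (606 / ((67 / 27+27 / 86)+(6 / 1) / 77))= -2568695 / 9849924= -0.26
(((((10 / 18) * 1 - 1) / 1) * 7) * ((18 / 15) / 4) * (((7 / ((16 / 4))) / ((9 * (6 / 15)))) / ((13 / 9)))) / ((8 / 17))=-833 / 1248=-0.67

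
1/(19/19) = 1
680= 680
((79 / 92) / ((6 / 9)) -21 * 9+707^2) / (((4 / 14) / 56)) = 97933612.46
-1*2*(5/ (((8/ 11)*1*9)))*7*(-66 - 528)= 12705/ 2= 6352.50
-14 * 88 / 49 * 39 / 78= -88 / 7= -12.57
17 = 17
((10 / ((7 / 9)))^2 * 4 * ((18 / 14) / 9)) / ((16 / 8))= 16200 / 343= 47.23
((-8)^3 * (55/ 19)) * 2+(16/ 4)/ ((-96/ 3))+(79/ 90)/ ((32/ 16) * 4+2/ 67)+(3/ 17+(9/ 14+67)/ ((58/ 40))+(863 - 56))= -13400407810351/ 6349701960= -2110.40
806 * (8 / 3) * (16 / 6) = 51584 / 9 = 5731.56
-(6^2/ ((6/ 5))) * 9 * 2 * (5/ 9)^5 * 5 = -312500/ 2187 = -142.89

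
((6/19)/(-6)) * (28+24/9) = -92/57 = -1.61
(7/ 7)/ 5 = 1/ 5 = 0.20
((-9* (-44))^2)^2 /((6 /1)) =4098542976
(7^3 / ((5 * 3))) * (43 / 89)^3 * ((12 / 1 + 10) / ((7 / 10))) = 171417092 / 2114907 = 81.05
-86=-86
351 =351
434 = 434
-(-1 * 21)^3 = 9261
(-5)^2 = 25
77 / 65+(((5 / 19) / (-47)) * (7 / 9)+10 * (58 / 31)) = 19.89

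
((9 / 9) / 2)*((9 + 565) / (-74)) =-287 / 74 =-3.88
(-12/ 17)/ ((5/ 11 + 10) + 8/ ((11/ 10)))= -44/ 1105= -0.04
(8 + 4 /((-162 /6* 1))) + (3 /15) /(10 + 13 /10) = 24010 /3051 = 7.87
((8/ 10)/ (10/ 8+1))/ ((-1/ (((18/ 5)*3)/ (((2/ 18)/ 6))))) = -5184/ 25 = -207.36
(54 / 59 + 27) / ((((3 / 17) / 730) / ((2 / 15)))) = 908412 / 59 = 15396.81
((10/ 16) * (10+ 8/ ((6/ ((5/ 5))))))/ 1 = 85/ 12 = 7.08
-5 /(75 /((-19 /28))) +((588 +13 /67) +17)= 17031433 /28140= 605.24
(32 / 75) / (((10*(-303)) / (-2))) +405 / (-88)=-46015309 / 9999000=-4.60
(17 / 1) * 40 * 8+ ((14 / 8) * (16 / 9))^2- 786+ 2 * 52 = 4767.68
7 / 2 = 3.50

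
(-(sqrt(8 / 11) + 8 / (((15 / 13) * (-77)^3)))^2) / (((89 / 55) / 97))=-3308231597734552 / 75884693841495 + 40352 * sqrt(22) / 121894311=-43.59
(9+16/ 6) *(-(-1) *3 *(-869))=-30415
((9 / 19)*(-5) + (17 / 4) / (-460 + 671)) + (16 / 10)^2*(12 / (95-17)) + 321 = 1662769783 / 5211700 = 319.05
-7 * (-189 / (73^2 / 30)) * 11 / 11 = 39690 / 5329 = 7.45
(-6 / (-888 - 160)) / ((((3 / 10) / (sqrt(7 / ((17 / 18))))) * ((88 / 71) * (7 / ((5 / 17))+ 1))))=5325 * sqrt(238) / 48602048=0.00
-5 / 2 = -2.50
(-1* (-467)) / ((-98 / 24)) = -5604 / 49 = -114.37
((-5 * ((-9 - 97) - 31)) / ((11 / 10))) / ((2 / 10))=34250 / 11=3113.64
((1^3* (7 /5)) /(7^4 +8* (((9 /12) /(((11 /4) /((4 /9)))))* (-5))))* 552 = 127512 /395365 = 0.32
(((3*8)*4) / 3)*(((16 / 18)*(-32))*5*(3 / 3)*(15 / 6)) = -102400 / 9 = -11377.78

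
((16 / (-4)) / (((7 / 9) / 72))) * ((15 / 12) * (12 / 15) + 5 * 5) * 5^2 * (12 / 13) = -1555200 / 7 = -222171.43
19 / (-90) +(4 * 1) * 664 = 239021 / 90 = 2655.79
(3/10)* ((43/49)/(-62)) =-129/30380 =-0.00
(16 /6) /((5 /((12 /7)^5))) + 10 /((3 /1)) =2831006 /252105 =11.23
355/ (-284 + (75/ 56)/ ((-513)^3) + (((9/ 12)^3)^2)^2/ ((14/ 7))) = -3752382702267924480/ 3001738750939751971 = -1.25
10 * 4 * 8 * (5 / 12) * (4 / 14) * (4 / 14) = 1600 / 147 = 10.88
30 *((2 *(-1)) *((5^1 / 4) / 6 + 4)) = -505 / 2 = -252.50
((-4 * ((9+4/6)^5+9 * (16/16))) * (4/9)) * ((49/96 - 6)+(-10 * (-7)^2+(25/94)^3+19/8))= 50408338493815996/681182703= 74001201.55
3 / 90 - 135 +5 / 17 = -68683 / 510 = -134.67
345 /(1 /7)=2415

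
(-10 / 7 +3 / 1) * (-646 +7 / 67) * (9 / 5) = -856845 / 469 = -1826.96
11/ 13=0.85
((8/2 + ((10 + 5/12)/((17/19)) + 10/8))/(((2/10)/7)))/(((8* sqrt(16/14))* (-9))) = -60305* sqrt(14)/29376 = -7.68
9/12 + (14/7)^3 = 35/4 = 8.75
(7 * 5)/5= 7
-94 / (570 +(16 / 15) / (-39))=-27495 / 166717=-0.16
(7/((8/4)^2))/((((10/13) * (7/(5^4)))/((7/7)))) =1625/8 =203.12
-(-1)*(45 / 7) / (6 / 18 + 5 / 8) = 1080 / 161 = 6.71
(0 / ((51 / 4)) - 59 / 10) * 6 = -177 / 5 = -35.40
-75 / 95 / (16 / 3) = -45 / 304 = -0.15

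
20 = 20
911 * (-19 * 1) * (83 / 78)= -1436647 / 78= -18418.55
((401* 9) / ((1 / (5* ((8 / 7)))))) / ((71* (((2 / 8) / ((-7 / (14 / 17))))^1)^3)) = -5673925440 / 497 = -11416348.97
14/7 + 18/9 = 4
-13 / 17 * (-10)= 130 / 17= 7.65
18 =18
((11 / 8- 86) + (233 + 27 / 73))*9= 781803 / 584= 1338.70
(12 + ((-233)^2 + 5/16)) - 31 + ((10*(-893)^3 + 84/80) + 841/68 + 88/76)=-184010910967293/25840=-7121165285.11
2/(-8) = -1/4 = -0.25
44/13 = 3.38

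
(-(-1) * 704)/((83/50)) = 35200/83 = 424.10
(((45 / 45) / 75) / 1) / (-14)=-1 / 1050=-0.00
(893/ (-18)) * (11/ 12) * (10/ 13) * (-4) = 139.93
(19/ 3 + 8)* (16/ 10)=344/ 15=22.93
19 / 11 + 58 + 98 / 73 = 49039 / 803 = 61.07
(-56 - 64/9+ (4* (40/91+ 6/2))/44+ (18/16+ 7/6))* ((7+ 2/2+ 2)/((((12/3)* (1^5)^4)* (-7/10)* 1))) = 109021075/504504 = 216.10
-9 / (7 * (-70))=9 / 490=0.02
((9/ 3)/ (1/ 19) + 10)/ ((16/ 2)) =67/ 8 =8.38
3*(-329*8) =-7896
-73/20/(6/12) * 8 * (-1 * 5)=292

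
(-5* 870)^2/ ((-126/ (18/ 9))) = -2102500/ 7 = -300357.14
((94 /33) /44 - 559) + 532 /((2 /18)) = 3070301 /726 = 4229.06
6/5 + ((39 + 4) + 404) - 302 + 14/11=8111/55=147.47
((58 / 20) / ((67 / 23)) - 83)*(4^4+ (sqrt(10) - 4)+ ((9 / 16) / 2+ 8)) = -457620247 / 21440 - 54943*sqrt(10) / 670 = -21603.55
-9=-9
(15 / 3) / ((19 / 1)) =5 / 19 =0.26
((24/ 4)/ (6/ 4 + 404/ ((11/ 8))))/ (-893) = -132/ 5801821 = -0.00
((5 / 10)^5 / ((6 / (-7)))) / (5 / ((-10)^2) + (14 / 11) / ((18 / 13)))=-1155 / 30704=-0.04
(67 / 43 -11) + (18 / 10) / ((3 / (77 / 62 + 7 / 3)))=-19453 / 2666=-7.30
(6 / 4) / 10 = 3 / 20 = 0.15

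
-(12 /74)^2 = -36 /1369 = -0.03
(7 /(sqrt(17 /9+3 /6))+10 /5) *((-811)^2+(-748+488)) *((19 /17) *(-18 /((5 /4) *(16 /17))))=-2360942451 *sqrt(86) /430-112425831 /5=-73402560.57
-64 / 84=-16 / 21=-0.76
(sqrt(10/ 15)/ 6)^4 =0.00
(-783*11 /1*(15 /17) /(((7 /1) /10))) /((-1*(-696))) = -7425 /476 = -15.60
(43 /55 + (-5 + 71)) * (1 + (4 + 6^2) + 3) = 2938.40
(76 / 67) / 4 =19 / 67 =0.28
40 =40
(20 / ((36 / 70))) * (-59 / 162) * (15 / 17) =-51625 / 4131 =-12.50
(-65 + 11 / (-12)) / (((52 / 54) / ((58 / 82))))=-206451 / 4264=-48.42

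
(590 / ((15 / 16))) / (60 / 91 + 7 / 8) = 1374464 / 3351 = 410.17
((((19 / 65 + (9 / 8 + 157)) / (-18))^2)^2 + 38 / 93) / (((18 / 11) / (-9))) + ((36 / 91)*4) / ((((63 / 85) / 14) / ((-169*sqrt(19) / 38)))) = -7180572307582686463 / 217593692160000 - 17680*sqrt(19) / 133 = -33579.35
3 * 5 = 15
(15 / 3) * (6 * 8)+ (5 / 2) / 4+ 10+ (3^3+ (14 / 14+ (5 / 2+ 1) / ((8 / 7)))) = 4507 / 16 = 281.69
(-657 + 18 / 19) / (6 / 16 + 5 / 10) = -749.77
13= 13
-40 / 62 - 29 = -919 / 31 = -29.65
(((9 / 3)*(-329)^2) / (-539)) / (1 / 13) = -86151 / 11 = -7831.91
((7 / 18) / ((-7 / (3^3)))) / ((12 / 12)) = -3 / 2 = -1.50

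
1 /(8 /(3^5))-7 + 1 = 195 /8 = 24.38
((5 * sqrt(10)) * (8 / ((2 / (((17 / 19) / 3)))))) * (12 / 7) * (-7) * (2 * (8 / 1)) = -3621.64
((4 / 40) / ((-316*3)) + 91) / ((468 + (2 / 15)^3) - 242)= 0.40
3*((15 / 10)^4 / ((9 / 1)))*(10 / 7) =135 / 56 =2.41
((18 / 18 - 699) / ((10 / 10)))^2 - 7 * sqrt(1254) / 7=487204 - sqrt(1254)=487168.59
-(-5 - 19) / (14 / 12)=144 / 7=20.57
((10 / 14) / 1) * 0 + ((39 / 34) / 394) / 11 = 39 / 147356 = 0.00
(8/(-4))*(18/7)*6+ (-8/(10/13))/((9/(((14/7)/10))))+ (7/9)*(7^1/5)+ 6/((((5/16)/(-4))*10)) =-11869/315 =-37.68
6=6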